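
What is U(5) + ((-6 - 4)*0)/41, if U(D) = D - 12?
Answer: -7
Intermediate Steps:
U(D) = -12 + D
U(5) + ((-6 - 4)*0)/41 = (-12 + 5) + ((-6 - 4)*0)/41 = -7 + (-10*0)/41 = -7 + (1/41)*0 = -7 + 0 = -7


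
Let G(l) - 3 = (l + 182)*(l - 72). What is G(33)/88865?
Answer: -8382/88865 ≈ -0.094323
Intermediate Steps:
G(l) = 3 + (-72 + l)*(182 + l) (G(l) = 3 + (l + 182)*(l - 72) = 3 + (182 + l)*(-72 + l) = 3 + (-72 + l)*(182 + l))
G(33)/88865 = (-13101 + 33² + 110*33)/88865 = (-13101 + 1089 + 3630)*(1/88865) = -8382*1/88865 = -8382/88865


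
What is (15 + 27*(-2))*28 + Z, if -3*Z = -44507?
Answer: 41231/3 ≈ 13744.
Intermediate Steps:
Z = 44507/3 (Z = -⅓*(-44507) = 44507/3 ≈ 14836.)
(15 + 27*(-2))*28 + Z = (15 + 27*(-2))*28 + 44507/3 = (15 - 54)*28 + 44507/3 = -39*28 + 44507/3 = -1092 + 44507/3 = 41231/3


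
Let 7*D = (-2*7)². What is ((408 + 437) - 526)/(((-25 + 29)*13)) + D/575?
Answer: 184881/29900 ≈ 6.1833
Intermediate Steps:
D = 28 (D = (-2*7)²/7 = (⅐)*(-14)² = (⅐)*196 = 28)
((408 + 437) - 526)/(((-25 + 29)*13)) + D/575 = ((408 + 437) - 526)/(((-25 + 29)*13)) + 28/575 = (845 - 526)/((4*13)) + 28*(1/575) = 319/52 + 28/575 = 184881/29900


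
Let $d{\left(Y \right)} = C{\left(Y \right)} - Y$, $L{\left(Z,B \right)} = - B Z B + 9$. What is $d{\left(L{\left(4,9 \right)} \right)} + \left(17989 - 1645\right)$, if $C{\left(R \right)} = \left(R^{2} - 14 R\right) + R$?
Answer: $119979$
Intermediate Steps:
$C{\left(R \right)} = R^{2} - 13 R$
$L{\left(Z,B \right)} = 9 - Z B^{2}$ ($L{\left(Z,B \right)} = - B Z B + 9 = - Z B^{2} + 9 = 9 - Z B^{2}$)
$d{\left(Y \right)} = - Y + Y \left(-13 + Y\right)$ ($d{\left(Y \right)} = Y \left(-13 + Y\right) - Y = - Y + Y \left(-13 + Y\right)$)
$d{\left(L{\left(4,9 \right)} \right)} + \left(17989 - 1645\right) = \left(9 - 4 \cdot 9^{2}\right) \left(-14 + \left(9 - 4 \cdot 9^{2}\right)\right) + \left(17989 - 1645\right) = \left(9 - 4 \cdot 81\right) \left(-14 + \left(9 - 4 \cdot 81\right)\right) + \left(17989 - 1645\right) = \left(9 - 324\right) \left(-14 + \left(9 - 324\right)\right) + 16344 = - 315 \left(-14 - 315\right) + 16344 = \left(-315\right) \left(-329\right) + 16344 = 103635 + 16344 = 119979$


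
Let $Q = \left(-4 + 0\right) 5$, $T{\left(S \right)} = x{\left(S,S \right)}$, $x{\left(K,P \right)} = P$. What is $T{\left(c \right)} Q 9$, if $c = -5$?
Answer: $900$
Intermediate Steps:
$T{\left(S \right)} = S$
$Q = -20$ ($Q = \left(-4\right) 5 = -20$)
$T{\left(c \right)} Q 9 = \left(-5\right) \left(-20\right) 9 = 100 \cdot 9 = 900$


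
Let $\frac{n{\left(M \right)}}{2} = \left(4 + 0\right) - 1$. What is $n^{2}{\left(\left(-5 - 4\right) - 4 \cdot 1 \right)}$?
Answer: $36$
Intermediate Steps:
$n{\left(M \right)} = 6$ ($n{\left(M \right)} = 2 \left(\left(4 + 0\right) - 1\right) = 2 \left(4 - 1\right) = 2 \cdot 3 = 6$)
$n^{2}{\left(\left(-5 - 4\right) - 4 \cdot 1 \right)} = 6^{2} = 36$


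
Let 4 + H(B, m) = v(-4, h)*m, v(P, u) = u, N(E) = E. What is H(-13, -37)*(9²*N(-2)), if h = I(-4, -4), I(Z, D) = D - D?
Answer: 648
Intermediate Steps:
I(Z, D) = 0
h = 0
H(B, m) = -4 (H(B, m) = -4 + 0*m = -4 + 0 = -4)
H(-13, -37)*(9²*N(-2)) = -4*9²*(-2) = -324*(-2) = -4*(-162) = 648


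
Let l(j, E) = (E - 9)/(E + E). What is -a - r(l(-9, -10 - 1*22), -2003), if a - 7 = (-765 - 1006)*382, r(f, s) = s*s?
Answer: -3335494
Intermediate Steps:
l(j, E) = (-9 + E)/(2*E) (l(j, E) = (-9 + E)/((2*E)) = (-9 + E)*(1/(2*E)) = (-9 + E)/(2*E))
r(f, s) = s**2
a = -676515 (a = 7 + (-765 - 1006)*382 = 7 - 1771*382 = 7 - 676522 = -676515)
-a - r(l(-9, -10 - 1*22), -2003) = -1*(-676515) - 1*(-2003)**2 = 676515 - 1*4012009 = 676515 - 4012009 = -3335494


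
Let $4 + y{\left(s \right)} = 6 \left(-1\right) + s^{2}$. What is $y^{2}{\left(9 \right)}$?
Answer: $5041$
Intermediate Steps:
$y{\left(s \right)} = -10 + s^{2}$ ($y{\left(s \right)} = -4 + \left(6 \left(-1\right) + s^{2}\right) = -4 + \left(-6 + s^{2}\right) = -10 + s^{2}$)
$y^{2}{\left(9 \right)} = \left(-10 + 9^{2}\right)^{2} = \left(-10 + 81\right)^{2} = 71^{2} = 5041$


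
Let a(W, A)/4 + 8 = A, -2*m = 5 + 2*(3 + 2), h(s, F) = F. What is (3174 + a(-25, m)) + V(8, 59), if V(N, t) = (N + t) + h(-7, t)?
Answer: 3238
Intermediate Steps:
V(N, t) = N + 2*t (V(N, t) = (N + t) + t = N + 2*t)
m = -15/2 (m = -(5 + 2*(3 + 2))/2 = -(5 + 2*5)/2 = -(5 + 10)/2 = -½*15 = -15/2 ≈ -7.5000)
a(W, A) = -32 + 4*A
(3174 + a(-25, m)) + V(8, 59) = (3174 + (-32 + 4*(-15/2))) + (8 + 2*59) = (3174 + (-32 - 30)) + (8 + 118) = (3174 - 62) + 126 = 3112 + 126 = 3238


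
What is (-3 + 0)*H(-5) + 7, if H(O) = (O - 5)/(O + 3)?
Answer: -8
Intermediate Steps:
H(O) = (-5 + O)/(3 + O)
(-3 + 0)*H(-5) + 7 = (-3 + 0)*((-5 - 5)/(3 - 5)) + 7 = -3*(-10)/(-2) + 7 = -(-3)*(-10)/2 + 7 = -3*5 + 7 = -15 + 7 = -8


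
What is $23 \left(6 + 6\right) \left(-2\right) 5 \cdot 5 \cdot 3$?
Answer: $-41400$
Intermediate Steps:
$23 \left(6 + 6\right) \left(-2\right) 5 \cdot 5 \cdot 3 = 23 \cdot 12 \left(-2\right) 25 \cdot 3 = 23 \left(-24\right) 75 = \left(-552\right) 75 = -41400$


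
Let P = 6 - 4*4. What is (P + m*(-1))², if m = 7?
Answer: 289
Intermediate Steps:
P = -10 (P = 6 - 16 = -10)
(P + m*(-1))² = (-10 + 7*(-1))² = (-10 - 7)² = (-17)² = 289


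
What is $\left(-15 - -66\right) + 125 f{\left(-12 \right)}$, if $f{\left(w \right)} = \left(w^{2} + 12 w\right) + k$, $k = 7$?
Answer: $926$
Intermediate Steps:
$f{\left(w \right)} = 7 + w^{2} + 12 w$ ($f{\left(w \right)} = \left(w^{2} + 12 w\right) + 7 = 7 + w^{2} + 12 w$)
$\left(-15 - -66\right) + 125 f{\left(-12 \right)} = \left(-15 - -66\right) + 125 \left(7 + \left(-12\right)^{2} + 12 \left(-12\right)\right) = \left(-15 + 66\right) + 125 \left(7 + 144 - 144\right) = 51 + 125 \cdot 7 = 51 + 875 = 926$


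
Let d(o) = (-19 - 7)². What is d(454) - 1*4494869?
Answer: -4494193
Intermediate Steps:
d(o) = 676 (d(o) = (-26)² = 676)
d(454) - 1*4494869 = 676 - 1*4494869 = 676 - 4494869 = -4494193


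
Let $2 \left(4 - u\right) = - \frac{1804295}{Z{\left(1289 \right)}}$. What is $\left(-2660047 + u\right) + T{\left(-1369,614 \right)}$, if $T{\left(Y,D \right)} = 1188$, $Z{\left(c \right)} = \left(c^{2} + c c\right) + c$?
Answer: $- \frac{17677826397715}{6648662} \approx -2.6589 \cdot 10^{6}$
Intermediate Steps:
$Z{\left(c \right)} = c + 2 c^{2}$ ($Z{\left(c \right)} = \left(c^{2} + c^{2}\right) + c = 2 c^{2} + c = c + 2 c^{2}$)
$u = \frac{28398943}{6648662}$ ($u = 4 - \frac{\left(-1804295\right) \frac{1}{1289 \left(1 + 2 \cdot 1289\right)}}{2} = 4 - \frac{\left(-1804295\right) \frac{1}{1289 \left(1 + 2578\right)}}{2} = 4 - \frac{\left(-1804295\right) \frac{1}{1289 \cdot 2579}}{2} = 4 - \frac{\left(-1804295\right) \frac{1}{3324331}}{2} = 4 - - \frac{1804295}{6648662} = 4 + \frac{1804295}{6648662} = \frac{28398943}{6648662} \approx 4.2714$)
$\left(-2660047 + u\right) + T{\left(-1369,614 \right)} = \left(-2660047 + \frac{28398943}{6648662}\right) + 1188 = - \frac{17685725008171}{6648662} + 1188 = - \frac{17677826397715}{6648662}$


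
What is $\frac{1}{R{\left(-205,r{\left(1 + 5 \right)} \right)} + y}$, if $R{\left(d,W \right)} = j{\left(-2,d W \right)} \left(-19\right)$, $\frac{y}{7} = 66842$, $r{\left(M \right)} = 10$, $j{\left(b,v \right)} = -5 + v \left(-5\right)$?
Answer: $\frac{1}{273239} \approx 3.6598 \cdot 10^{-6}$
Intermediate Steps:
$j{\left(b,v \right)} = -5 - 5 v$
$y = 467894$ ($y = 7 \cdot 66842 = 467894$)
$R{\left(d,W \right)} = 95 + 95 W d$ ($R{\left(d,W \right)} = \left(-5 - 5 d W\right) \left(-19\right) = \left(-5 - 5 W d\right) \left(-19\right) = 95 + 95 W d$)
$\frac{1}{R{\left(-205,r{\left(1 + 5 \right)} \right)} + y} = \frac{1}{\left(95 + 95 \cdot 10 \left(-205\right)\right) + 467894} = \frac{1}{\left(95 - 194750\right) + 467894} = \frac{1}{-194655 + 467894} = \frac{1}{273239}$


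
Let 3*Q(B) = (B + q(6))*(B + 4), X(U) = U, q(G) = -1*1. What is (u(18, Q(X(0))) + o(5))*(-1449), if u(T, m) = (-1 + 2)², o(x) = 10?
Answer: -15939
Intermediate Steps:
q(G) = -1
Q(B) = (-1 + B)*(4 + B)/3 (Q(B) = ((B - 1)*(B + 4))/3 = ((-1 + B)*(4 + B))/3 = (-1 + B)*(4 + B)/3)
u(T, m) = 1 (u(T, m) = 1² = 1)
(u(18, Q(X(0))) + o(5))*(-1449) = (1 + 10)*(-1449) = 11*(-1449) = -15939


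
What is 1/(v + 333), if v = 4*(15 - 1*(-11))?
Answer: 1/437 ≈ 0.0022883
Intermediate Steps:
v = 104 (v = 4*(15 + 11) = 4*26 = 104)
1/(v + 333) = 1/(104 + 333) = 1/437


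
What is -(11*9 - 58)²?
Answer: -1681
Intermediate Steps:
-(11*9 - 58)² = -(99 - 58)² = -1*41² = -1*1681 = -1681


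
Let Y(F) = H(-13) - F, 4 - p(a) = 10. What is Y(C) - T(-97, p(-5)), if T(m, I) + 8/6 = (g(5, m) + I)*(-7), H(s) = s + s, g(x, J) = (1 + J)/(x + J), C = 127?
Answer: -12859/69 ≈ -186.36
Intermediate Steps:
p(a) = -6 (p(a) = 4 - 1*10 = 4 - 10 = -6)
g(x, J) = (1 + J)/(J + x)
H(s) = 2*s
T(m, I) = -4/3 - 7*I - 7*(1 + m)/(5 + m) (T(m, I) = -4/3 + ((1 + m)/(m + 5) + I)*(-7) = -4/3 + ((1 + m)/(5 + m) + I)*(-7) = -4/3 + (I + (1 + m)/(5 + m))*(-7) = -4/3 + (-7*I - 7*(1 + m)/(5 + m)) = -4/3 - 7*I - 7*(1 + m)/(5 + m))
Y(F) = -26 - F (Y(F) = 2*(-13) - F = -26 - F)
Y(C) - T(-97, p(-5)) = (-26 - 1*127) - (-21 - 21*(-97) + (-4 - 21*(-6))*(5 - 97))/(3*(5 - 97)) = (-26 - 127) - (-21 + 2037 + (-4 + 126)*(-92))/(3*(-92)) = -153 - (-1)*(-21 + 2037 + 122*(-92))/(3*92) = -153 - (-1)*(-21 + 2037 - 11224)/(3*92) = -153 - (-1)*(-9208)/(3*92) = -153 - 1*2302/69 = -153 - 2302/69 = -12859/69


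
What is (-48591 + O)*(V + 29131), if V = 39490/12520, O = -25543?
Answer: -1352054446387/626 ≈ -2.1598e+9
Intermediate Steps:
V = 3949/1252 (V = 39490*(1/12520) = 3949/1252 ≈ 3.1542)
(-48591 + O)*(V + 29131) = (-48591 - 25543)*(3949/1252 + 29131) = -74134*36475961/1252 = -1352054446387/626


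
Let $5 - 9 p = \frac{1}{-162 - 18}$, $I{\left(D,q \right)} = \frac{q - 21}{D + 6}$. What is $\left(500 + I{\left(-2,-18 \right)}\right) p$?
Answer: $\frac{1766861}{6480} \approx 272.66$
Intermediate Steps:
$I{\left(D,q \right)} = \frac{-21 + q}{6 + D}$
$p = \frac{901}{1620}$ ($p = \frac{5}{9} - \frac{1}{9 \left(-162 - 18\right)} = \frac{5}{9} - \frac{1}{9 \left(-180\right)} = \frac{5}{9} - - \frac{1}{1620} = \frac{5}{9} + \frac{1}{1620} = \frac{901}{1620} \approx 0.55617$)
$\left(500 + I{\left(-2,-18 \right)}\right) p = \left(500 + \frac{-21 - 18}{6 - 2}\right) \frac{901}{1620} = \left(500 + \frac{1}{4} \left(-39\right)\right) \frac{901}{1620} = \left(500 - \frac{39}{4}\right) \frac{901}{1620} = \frac{1961}{4} \cdot \frac{901}{1620} = \frac{1766861}{6480}$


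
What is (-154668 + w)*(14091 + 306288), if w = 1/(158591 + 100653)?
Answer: -12846156985745589/259244 ≈ -4.9552e+10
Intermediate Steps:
w = 1/259244 ≈ 3.8574e-6
(-154668 + w)*(14091 + 306288) = (-154668 + 1/259244)*(14091 + 306288) = -40096750991/259244*320379 = -12846156985745589/259244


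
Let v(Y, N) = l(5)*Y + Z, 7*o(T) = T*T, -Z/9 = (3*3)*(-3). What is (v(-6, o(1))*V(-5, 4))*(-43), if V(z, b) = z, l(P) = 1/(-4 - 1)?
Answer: 52503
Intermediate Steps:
l(P) = -1/5 (l(P) = 1/(-5) = -1/5)
Z = 243 (Z = -9*3*3*(-3) = -81*(-3) = -9*(-27) = 243)
o(T) = T**2/7 (o(T) = (T*T)/7 = T**2/7)
v(Y, N) = 243 - Y/5 (v(Y, N) = -Y/5 + 243 = 243 - Y/5)
(v(-6, o(1))*V(-5, 4))*(-43) = ((243 - 1/5*(-6))*(-5))*(-43) = ((243 + 6/5)*(-5))*(-43) = ((1221/5)*(-5))*(-43) = -1221*(-43) = 52503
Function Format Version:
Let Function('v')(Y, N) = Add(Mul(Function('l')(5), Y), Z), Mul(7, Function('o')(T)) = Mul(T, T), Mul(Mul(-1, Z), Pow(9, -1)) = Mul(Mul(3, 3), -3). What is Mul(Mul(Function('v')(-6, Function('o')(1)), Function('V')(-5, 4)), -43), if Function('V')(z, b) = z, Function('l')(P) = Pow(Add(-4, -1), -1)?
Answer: 52503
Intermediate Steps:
Function('l')(P) = Rational(-1, 5) (Function('l')(P) = Pow(-5, -1) = Rational(-1, 5))
Z = 243 (Z = Mul(-9, Mul(Mul(3, 3), -3)) = Mul(-9, Mul(9, -3)) = Mul(-9, -27) = 243)
Function('o')(T) = Mul(Rational(1, 7), Pow(T, 2)) (Function('o')(T) = Mul(Rational(1, 7), Mul(T, T)) = Mul(Rational(1, 7), Pow(T, 2)))
Function('v')(Y, N) = Add(243, Mul(Rational(-1, 5), Y)) (Function('v')(Y, N) = Add(Mul(Rational(-1, 5), Y), 243) = Add(243, Mul(Rational(-1, 5), Y)))
Mul(Mul(Function('v')(-6, Function('o')(1)), Function('V')(-5, 4)), -43) = Mul(Mul(Add(243, Mul(Rational(-1, 5), -6)), -5), -43) = Mul(Mul(Add(243, Rational(6, 5)), -5), -43) = Mul(Mul(Rational(1221, 5), -5), -43) = Mul(-1221, -43) = 52503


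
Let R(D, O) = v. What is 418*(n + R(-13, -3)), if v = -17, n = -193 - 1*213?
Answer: -176814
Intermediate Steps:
n = -406 (n = -193 - 213 = -406)
R(D, O) = -17
418*(n + R(-13, -3)) = 418*(-406 - 17) = 418*(-423) = -176814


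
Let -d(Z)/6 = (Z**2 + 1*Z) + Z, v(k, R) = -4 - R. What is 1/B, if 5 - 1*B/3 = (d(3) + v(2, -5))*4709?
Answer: 1/1257318 ≈ 7.9534e-7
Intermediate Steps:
d(Z) = -12*Z - 6*Z**2 (d(Z) = -6*((Z**2 + 1*Z) + Z) = -6*((Z**2 + Z) + Z) = -6*((Z + Z**2) + Z) = -6*(Z**2 + 2*Z) = -12*Z - 6*Z**2)
B = 1257318 (B = 15 - 3*(-6*3*(2 + 3) + (-4 - 1*(-5)))*4709 = 15 - 3*(-6*3*5 + (-4 + 5))*4709 = 15 - 3*(-90 + 1)*4709 = 15 - (-267)*4709 = 15 - 3*(-419101) = 15 + 1257303 = 1257318)
1/B = 1/1257318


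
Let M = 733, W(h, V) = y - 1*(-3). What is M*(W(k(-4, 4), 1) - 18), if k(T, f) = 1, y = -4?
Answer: -13927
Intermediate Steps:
W(h, V) = -1 (W(h, V) = -4 - 1*(-3) = -4 + 3 = -1)
M*(W(k(-4, 4), 1) - 18) = 733*(-1 - 18) = 733*(-19) = -13927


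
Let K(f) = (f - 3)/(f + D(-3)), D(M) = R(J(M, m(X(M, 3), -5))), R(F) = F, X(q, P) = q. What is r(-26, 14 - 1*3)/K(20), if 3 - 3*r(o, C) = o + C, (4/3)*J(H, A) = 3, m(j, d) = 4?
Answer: 267/34 ≈ 7.8529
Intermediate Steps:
J(H, A) = 9/4 (J(H, A) = (¾)*3 = 9/4)
D(M) = 9/4
r(o, C) = 1 - C/3 - o/3 (r(o, C) = 1 - (o + C)/3 = 1 - (C + o)/3 = 1 + (-C/3 - o/3) = 1 - C/3 - o/3)
K(f) = (-3 + f)/(9/4 + f) (K(f) = (f - 3)/(f + 9/4) = (-3 + f)/(9/4 + f))
r(-26, 14 - 1*3)/K(20) = (1 - (14 - 1*3)/3 - ⅓*(-26))/((4*(-3 + 20)/(9 + 4*20))) = (1 - (14 - 3)/3 + 26/3)/((4*17/(9 + 80))) = (1 - ⅓*11 + 26/3)/((4*17/89)) = (1 - 11/3 + 26/3)/((4*(1/89)*17)) = 6/(68/89) = 6*(89/68) = 267/34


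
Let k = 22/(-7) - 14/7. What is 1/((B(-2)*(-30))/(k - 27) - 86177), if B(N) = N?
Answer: -15/1292683 ≈ -1.1604e-5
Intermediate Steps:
k = -36/7 (k = 22*(-1/7) - 14*1/7 = -22/7 - 2 = -36/7 ≈ -5.1429)
1/((B(-2)*(-30))/(k - 27) - 86177) = 1/((-2*(-30))/(-36/7 - 27) - 86177) = 1/(60/(-225/7) - 86177) = 1/(60*(-7/225) - 86177) = 1/(-28/15 - 86177) = 1/(-1292683/15) = -15/1292683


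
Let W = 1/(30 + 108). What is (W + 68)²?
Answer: 88078225/19044 ≈ 4625.0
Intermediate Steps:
W = 1/138 ≈ 0.0072464
(W + 68)² = (1/138 + 68)² = (9385/138)² = 88078225/19044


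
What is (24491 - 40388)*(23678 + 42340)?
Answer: -1049488146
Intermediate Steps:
(24491 - 40388)*(23678 + 42340) = -15897*66018 = -1049488146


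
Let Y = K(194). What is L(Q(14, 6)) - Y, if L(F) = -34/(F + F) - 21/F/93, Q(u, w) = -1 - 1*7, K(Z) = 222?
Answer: -27261/124 ≈ -219.85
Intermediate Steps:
Y = 222
Q(u, w) = -8 (Q(u, w) = -1 - 7 = -8)
L(F) = -534/(31*F) (L(F) = -34*1/(2*F) - 21/F*(1/93) = -17/F - 7/(31*F) = -534/(31*F))
L(Q(14, 6)) - Y = -534/31/(-8) - 1*222 = -534/31*(-⅛) - 222 = 267/124 - 222 = -27261/124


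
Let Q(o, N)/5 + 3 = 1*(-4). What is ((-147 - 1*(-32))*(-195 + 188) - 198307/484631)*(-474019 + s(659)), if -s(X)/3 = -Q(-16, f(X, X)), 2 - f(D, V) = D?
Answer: -26410714918336/69233 ≈ -3.8148e+8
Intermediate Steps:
f(D, V) = 2 - D
Q(o, N) = -35 (Q(o, N) = -15 + 5*(1*(-4)) = -15 + 5*(-4) = -15 - 20 = -35)
s(X) = -105 (s(X) = -(-3)*(-35) = -3*35 = -105)
((-147 - 1*(-32))*(-195 + 188) - 198307/484631)*(-474019 + s(659)) = ((-147 - 1*(-32))*(-195 + 188) - 198307/484631)*(-474019 - 105) = ((-147 + 32)*(-7) - 198307*1/484631)*(-474124) = (-115*(-7) - 198307/484631)*(-474124) = (805 - 198307/484631)*(-474124) = (389929648/484631)*(-474124) = -26410714918336/69233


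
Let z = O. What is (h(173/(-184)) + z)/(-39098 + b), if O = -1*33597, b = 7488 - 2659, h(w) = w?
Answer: 6182021/6305496 ≈ 0.98042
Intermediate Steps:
b = 4829
O = -33597
z = -33597
(h(173/(-184)) + z)/(-39098 + b) = (173/(-184) - 33597)/(-39098 + 4829) = (173*(-1/184) - 33597)/(-34269) = (-173/184 - 33597)*(-1/34269) = -6182021/184*(-1/34269) = 6182021/6305496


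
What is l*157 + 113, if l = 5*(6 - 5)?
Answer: 898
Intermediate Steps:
l = 5 (l = 5*1 = 5)
l*157 + 113 = 5*157 + 113 = 785 + 113 = 898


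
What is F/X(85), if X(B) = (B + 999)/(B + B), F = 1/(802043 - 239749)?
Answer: 85/304763348 ≈ 2.7890e-7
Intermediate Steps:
F = 1/562294 ≈ 1.7784e-6
X(B) = (999 + B)/(2*B) (X(B) = (999 + B)/((2*B)) = (999 + B)*(1/(2*B)) = (999 + B)/(2*B))
F/X(85) = 1/(562294*(((1/2)*(999 + 85)/85))) = 1/(562294*(((1/2)*(1/85)*1084))) = 1/(562294*(542/85)) = (1/562294)*(85/542) = 85/304763348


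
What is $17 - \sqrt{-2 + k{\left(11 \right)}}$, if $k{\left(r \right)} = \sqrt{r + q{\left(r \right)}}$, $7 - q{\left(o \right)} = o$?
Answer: $17 - \sqrt{-2 + \sqrt{7}} \approx 16.196$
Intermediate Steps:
$q{\left(o \right)} = 7 - o$
$k{\left(r \right)} = \sqrt{7}$ ($k{\left(r \right)} = \sqrt{r - \left(-7 + r\right)} = \sqrt{7}$)
$17 - \sqrt{-2 + k{\left(11 \right)}} = 17 - \sqrt{-2 + \sqrt{7}}$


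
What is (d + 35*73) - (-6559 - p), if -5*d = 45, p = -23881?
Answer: -14776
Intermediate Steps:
d = -9 (d = -⅕*45 = -9)
(d + 35*73) - (-6559 - p) = (-9 + 35*73) - (-6559 - 1*(-23881)) = (-9 + 2555) - (-6559 + 23881) = 2546 - 1*17322 = 2546 - 17322 = -14776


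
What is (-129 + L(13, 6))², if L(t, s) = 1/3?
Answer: 148996/9 ≈ 16555.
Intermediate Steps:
L(t, s) = ⅓
(-129 + L(13, 6))² = (-129 + ⅓)² = (-386/3)² = 148996/9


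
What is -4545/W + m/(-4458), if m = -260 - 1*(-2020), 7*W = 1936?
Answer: -72619315/4315344 ≈ -16.828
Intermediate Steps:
W = 1936/7 (W = (1/7)*1936 = 1936/7 ≈ 276.57)
m = 1760 (m = -260 + 2020 = 1760)
-4545/W + m/(-4458) = -4545/1936/7 + 1760/(-4458) = -4545*7/1936 + 1760*(-1/4458) = -31815/1936 - 880/2229 = -72619315/4315344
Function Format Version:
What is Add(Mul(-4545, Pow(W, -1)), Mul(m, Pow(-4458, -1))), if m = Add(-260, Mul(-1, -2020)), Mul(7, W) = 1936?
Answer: Rational(-72619315, 4315344) ≈ -16.828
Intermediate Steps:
W = Rational(1936, 7) (W = Mul(Rational(1, 7), 1936) = Rational(1936, 7) ≈ 276.57)
m = 1760 (m = Add(-260, 2020) = 1760)
Add(Mul(-4545, Pow(W, -1)), Mul(m, Pow(-4458, -1))) = Add(Mul(-4545, Pow(Rational(1936, 7), -1)), Mul(1760, Pow(-4458, -1))) = Add(Mul(-4545, Rational(7, 1936)), Mul(1760, Rational(-1, 4458))) = Add(Rational(-31815, 1936), Rational(-880, 2229)) = Rational(-72619315, 4315344)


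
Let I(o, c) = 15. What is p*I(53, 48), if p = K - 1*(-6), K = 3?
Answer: 135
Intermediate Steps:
p = 9 (p = 3 - 1*(-6) = 3 + 6 = 9)
p*I(53, 48) = 9*15 = 135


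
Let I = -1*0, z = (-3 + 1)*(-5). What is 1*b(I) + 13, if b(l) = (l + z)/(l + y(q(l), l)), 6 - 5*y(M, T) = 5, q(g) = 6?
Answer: 63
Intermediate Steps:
z = 10 (z = -2*(-5) = 10)
I = 0
y(M, T) = ⅕ (y(M, T) = 6/5 - ⅕*5 = 6/5 - 1 = ⅕)
b(l) = (10 + l)/(⅕ + l) (b(l) = (l + 10)/(l + ⅕) = (10 + l)/(⅕ + l))
1*b(I) + 13 = 1*(5*(10 + 0)/(1 + 5*0)) + 13 = 1*(5*10/(1 + 0)) + 13 = 1*(5*10/1) + 13 = 1*(5*1*10) + 13 = 1*50 + 13 = 50 + 13 = 63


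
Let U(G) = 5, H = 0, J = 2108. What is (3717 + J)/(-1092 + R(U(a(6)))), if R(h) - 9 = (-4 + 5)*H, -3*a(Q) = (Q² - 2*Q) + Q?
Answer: -5825/1083 ≈ -5.3786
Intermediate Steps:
a(Q) = -Q²/3 + Q/3 (a(Q) = -((Q² - 2*Q) + Q)/3 = -(Q² - Q)/3 = -Q²/3 + Q/3)
R(h) = 9 (R(h) = 9 + (-4 + 5)*0 = 9 + 1*0 = 9 + 0 = 9)
(3717 + J)/(-1092 + R(U(a(6)))) = (3717 + 2108)/(-1092 + 9) = 5825/(-1083) = 5825*(-1/1083) = -5825/1083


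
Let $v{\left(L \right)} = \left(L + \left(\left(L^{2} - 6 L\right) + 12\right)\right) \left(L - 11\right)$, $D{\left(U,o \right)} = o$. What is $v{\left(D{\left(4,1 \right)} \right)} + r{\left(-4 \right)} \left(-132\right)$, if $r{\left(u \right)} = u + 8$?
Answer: $-608$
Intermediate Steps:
$r{\left(u \right)} = 8 + u$
$v{\left(L \right)} = \left(-11 + L\right) \left(12 + L^{2} - 5 L\right)$ ($v{\left(L \right)} = \left(L + \left(12 + L^{2} - 6 L\right)\right) \left(-11 + L\right) = \left(12 + L^{2} - 5 L\right) \left(-11 + L\right) = \left(-11 + L\right) \left(12 + L^{2} - 5 L\right)$)
$v{\left(D{\left(4,1 \right)} \right)} + r{\left(-4 \right)} \left(-132\right) = \left(-132 + 1^{3} - 16 \cdot 1^{2} + 67 \cdot 1\right) + \left(8 - 4\right) \left(-132\right) = \left(-132 + 1 - 16 + 67\right) + 4 \left(-132\right) = \left(-132 + 1 - 16 + 67\right) - 528 = -80 - 528 = -608$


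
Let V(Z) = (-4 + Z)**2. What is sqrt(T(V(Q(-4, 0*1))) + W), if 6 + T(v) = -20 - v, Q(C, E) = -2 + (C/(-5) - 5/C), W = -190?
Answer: I*sqrt(92641)/20 ≈ 15.218*I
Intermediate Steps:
Q(C, E) = -2 - 5/C - C/5 (Q(C, E) = -2 + (C*(-1/5) - 5/C) = -2 + (-C/5 - 5/C) = -2 + (-5/C - C/5) = -2 - 5/C - C/5)
T(v) = -26 - v (T(v) = -6 + (-20 - v) = -26 - v)
sqrt(T(V(Q(-4, 0*1))) + W) = sqrt((-26 - (-4 + (-2 - 5/(-4) - 1/5*(-4)))**2) - 190) = sqrt((-26 - (-4 + (-2 - 5*(-1/4) + 4/5))**2) - 190) = sqrt((-26 - (-4 + (-2 + 5/4 + 4/5))**2) - 190) = sqrt((-26 - (-4 + 1/20)**2) - 190) = sqrt((-26 - (-79/20)**2) - 190) = sqrt((-26 - 1*6241/400) - 190) = sqrt((-26 - 6241/400) - 190) = sqrt(-16641/400 - 190) = sqrt(-92641/400) = I*sqrt(92641)/20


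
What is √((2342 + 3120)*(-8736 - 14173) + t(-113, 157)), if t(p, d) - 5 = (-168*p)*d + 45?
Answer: 2*I*√30537105 ≈ 11052.0*I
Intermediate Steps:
t(p, d) = 50 - 168*d*p (t(p, d) = 5 + ((-168*p)*d + 45) = 5 + (-168*d*p + 45) = 5 + (45 - 168*d*p) = 50 - 168*d*p)
√((2342 + 3120)*(-8736 - 14173) + t(-113, 157)) = √((2342 + 3120)*(-8736 - 14173) + (50 - 168*157*(-113))) = √(5462*(-22909) + (50 + 2980488)) = √(-125128958 + 2980538) = √(-122148420) = 2*I*√30537105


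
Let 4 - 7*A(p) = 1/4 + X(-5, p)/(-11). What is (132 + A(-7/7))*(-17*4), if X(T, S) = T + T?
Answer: -693277/77 ≈ -9003.6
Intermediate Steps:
X(T, S) = 2*T
A(p) = 125/308 (A(p) = 4/7 - (1/4 + (2*(-5))/(-11))/7 = 4/7 - (1*(¼) - 10*(-1/11))/7 = 4/7 - (¼ + 10/11)/7 = 4/7 - ⅐*51/44 = 4/7 - 51/308 = 125/308)
(132 + A(-7/7))*(-17*4) = (132 + 125/308)*(-17*4) = (40781/308)*(-68) = -693277/77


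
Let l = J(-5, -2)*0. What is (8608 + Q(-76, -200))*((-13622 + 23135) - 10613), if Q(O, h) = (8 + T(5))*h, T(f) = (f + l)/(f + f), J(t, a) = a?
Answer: -7598800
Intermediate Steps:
l = 0 (l = -2*0 = 0)
T(f) = 1/2 (T(f) = (f + 0)/(f + f) = f/((2*f)) = f*(1/(2*f)) = 1/2)
Q(O, h) = 17*h/2 (Q(O, h) = (8 + 1/2)*h = 17*h/2)
(8608 + Q(-76, -200))*((-13622 + 23135) - 10613) = (8608 + (17/2)*(-200))*((-13622 + 23135) - 10613) = (8608 - 1700)*(9513 - 10613) = 6908*(-1100) = -7598800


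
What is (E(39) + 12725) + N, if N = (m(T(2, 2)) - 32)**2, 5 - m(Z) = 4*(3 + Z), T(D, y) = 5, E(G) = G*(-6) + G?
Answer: 16011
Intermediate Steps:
E(G) = -5*G (E(G) = -6*G + G = -5*G)
m(Z) = -7 - 4*Z (m(Z) = 5 - 4*(3 + Z) = 5 - (12 + 4*Z) = 5 + (-12 - 4*Z) = -7 - 4*Z)
N = 3481 (N = ((-7 - 4*5) - 32)**2 = ((-7 - 20) - 32)**2 = (-27 - 32)**2 = (-59)**2 = 3481)
(E(39) + 12725) + N = (-5*39 + 12725) + 3481 = (-195 + 12725) + 3481 = 12530 + 3481 = 16011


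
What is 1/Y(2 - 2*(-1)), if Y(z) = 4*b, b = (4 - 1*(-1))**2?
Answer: 1/100 ≈ 0.010000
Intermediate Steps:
b = 25 (b = (4 + 1)**2 = 5**2 = 25)
Y(z) = 100 (Y(z) = 4*25 = 100)
1/Y(2 - 2*(-1)) = 1/100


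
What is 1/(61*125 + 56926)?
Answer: 1/64551 ≈ 1.5492e-5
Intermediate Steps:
1/(61*125 + 56926) = 1/(7625 + 56926) = 1/64551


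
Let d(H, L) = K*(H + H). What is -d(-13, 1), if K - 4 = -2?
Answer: 52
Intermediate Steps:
K = 2 (K = 4 - 2 = 2)
d(H, L) = 4*H (d(H, L) = 2*(H + H) = 2*(2*H) = 4*H)
-d(-13, 1) = -4*(-13) = -1*(-52) = 52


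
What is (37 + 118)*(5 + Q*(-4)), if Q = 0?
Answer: 775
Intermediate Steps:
(37 + 118)*(5 + Q*(-4)) = (37 + 118)*(5 + 0*(-4)) = 155*(5 + 0) = 155*5 = 775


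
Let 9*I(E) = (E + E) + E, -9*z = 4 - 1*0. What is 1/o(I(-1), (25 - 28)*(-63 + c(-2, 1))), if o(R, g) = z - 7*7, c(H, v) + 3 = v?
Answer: -9/445 ≈ -0.020225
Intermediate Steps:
z = -4/9 (z = -(4 - 1*0)/9 = -(4 + 0)/9 = -⅑*4 = -4/9 ≈ -0.44444)
c(H, v) = -3 + v
I(E) = E/3 (I(E) = ((E + E) + E)/9 = (2*E + E)/9 = (3*E)/9 = E/3)
o(R, g) = -445/9 (o(R, g) = -4/9 - 7*7 = -4/9 - 49 = -445/9)
1/o(I(-1), (25 - 28)*(-63 + c(-2, 1))) = 1/(-445/9) = -9/445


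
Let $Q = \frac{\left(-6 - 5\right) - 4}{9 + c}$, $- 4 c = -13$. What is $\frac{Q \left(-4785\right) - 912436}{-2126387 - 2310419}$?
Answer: $\frac{22211132}{108701747} \approx 0.20433$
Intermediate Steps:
$c = \frac{13}{4}$ ($c = \left(- \frac{1}{4}\right) \left(-13\right) = \frac{13}{4} \approx 3.25$)
$Q = - \frac{60}{49}$ ($Q = \frac{\left(-6 - 5\right) - 4}{9 + \frac{13}{4}} = \frac{-11 - 4}{\frac{49}{4}} = \left(-15\right) \frac{4}{49} = - \frac{60}{49} \approx -1.2245$)
$\frac{Q \left(-4785\right) - 912436}{-2126387 - 2310419} = \frac{\left(- \frac{60}{49}\right) \left(-4785\right) - 912436}{-2126387 - 2310419} = \frac{\frac{287100}{49} - 912436}{-4436806} = \left(- \frac{44422264}{49}\right) \left(- \frac{1}{4436806}\right) = \frac{22211132}{108701747}$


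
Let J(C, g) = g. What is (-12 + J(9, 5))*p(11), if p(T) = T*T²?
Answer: -9317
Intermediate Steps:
p(T) = T³
(-12 + J(9, 5))*p(11) = (-12 + 5)*11³ = -7*1331 = -9317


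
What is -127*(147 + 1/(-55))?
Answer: -1026668/55 ≈ -18667.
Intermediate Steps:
-127*(147 + 1/(-55)) = -127*(147 - 1/55) = -127*8084/55 = -1026668/55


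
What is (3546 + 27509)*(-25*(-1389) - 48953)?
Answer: -441850540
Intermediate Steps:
(3546 + 27509)*(-25*(-1389) - 48953) = 31055*(34725 - 48953) = 31055*(-14228) = -441850540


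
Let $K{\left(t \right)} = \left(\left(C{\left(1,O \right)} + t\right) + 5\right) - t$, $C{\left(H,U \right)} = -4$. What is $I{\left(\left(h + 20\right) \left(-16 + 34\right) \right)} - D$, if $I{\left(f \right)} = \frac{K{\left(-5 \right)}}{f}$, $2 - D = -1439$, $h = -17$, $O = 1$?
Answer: $- \frac{77813}{54} \approx -1441.0$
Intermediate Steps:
$K{\left(t \right)} = 1$ ($K{\left(t \right)} = \left(\left(-4 + t\right) + 5\right) - t = \left(1 + t\right) - t = 1$)
$D = 1441$ ($D = 2 - -1439 = 2 + 1439 = 1441$)
$I{\left(f \right)} = \frac{1}{f}$ ($I{\left(f \right)} = 1 \frac{1}{f} = \frac{1}{f}$)
$I{\left(\left(h + 20\right) \left(-16 + 34\right) \right)} - D = \frac{1}{\left(-17 + 20\right) \left(-16 + 34\right)} - 1441 = \frac{1}{3 \cdot 18} - 1441 = \frac{1}{54} - 1441 = - \frac{77813}{54}$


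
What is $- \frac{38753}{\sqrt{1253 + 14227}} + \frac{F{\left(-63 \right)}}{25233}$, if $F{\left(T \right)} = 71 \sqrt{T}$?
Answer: $- \frac{38753 \sqrt{430}}{2580} + \frac{71 i \sqrt{7}}{8411} \approx -311.47 + 0.022334 i$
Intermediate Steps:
$- \frac{38753}{\sqrt{1253 + 14227}} + \frac{F{\left(-63 \right)}}{25233} = - \frac{38753}{\sqrt{1253 + 14227}} + \frac{71 \sqrt{-63}}{25233} = - \frac{38753}{\sqrt{15480}} + 71 \cdot 3 i \sqrt{7} \cdot \frac{1}{25233} = - \frac{38753}{6 \sqrt{430}} + 213 i \sqrt{7} \cdot \frac{1}{25233} = - 38753 \frac{\sqrt{430}}{2580} + \frac{71 i \sqrt{7}}{8411} = - \frac{38753 \sqrt{430}}{2580} + \frac{71 i \sqrt{7}}{8411}$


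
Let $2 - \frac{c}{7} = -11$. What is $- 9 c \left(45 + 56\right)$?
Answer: $-82719$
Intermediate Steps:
$c = 91$ ($c = 14 - -77 = 14 + 77 = 91$)
$- 9 c \left(45 + 56\right) = \left(-9\right) 91 \left(45 + 56\right) = \left(-819\right) 101 = -82719$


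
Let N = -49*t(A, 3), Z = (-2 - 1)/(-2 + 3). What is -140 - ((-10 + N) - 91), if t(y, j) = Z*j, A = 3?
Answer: -480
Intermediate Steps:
Z = -3 (Z = -3/1 = -3*1 = -3)
t(y, j) = -3*j
N = 441 (N = -(-147)*3 = -49*(-9) = 441)
-140 - ((-10 + N) - 91) = -140 - ((-10 + 441) - 91) = -140 - (431 - 91) = -140 - 1*340 = -140 - 340 = -480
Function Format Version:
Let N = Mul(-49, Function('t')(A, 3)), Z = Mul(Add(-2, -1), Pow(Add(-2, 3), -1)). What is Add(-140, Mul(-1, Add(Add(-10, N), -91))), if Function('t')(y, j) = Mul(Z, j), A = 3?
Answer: -480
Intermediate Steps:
Z = -3 (Z = Mul(-3, Pow(1, -1)) = Mul(-3, 1) = -3)
Function('t')(y, j) = Mul(-3, j)
N = 441 (N = Mul(-49, Mul(-3, 3)) = Mul(-49, -9) = 441)
Add(-140, Mul(-1, Add(Add(-10, N), -91))) = Add(-140, Mul(-1, Add(Add(-10, 441), -91))) = Add(-140, Mul(-1, Add(431, -91))) = Add(-140, Mul(-1, 340)) = Add(-140, -340) = -480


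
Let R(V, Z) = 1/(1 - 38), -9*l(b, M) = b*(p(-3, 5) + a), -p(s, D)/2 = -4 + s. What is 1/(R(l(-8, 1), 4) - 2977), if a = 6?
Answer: -37/110150 ≈ -0.00033591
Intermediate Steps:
p(s, D) = 8 - 2*s (p(s, D) = -2*(-4 + s) = 8 - 2*s)
l(b, M) = -20*b/9 (l(b, M) = -b*((8 - 2*(-3)) + 6)/9 = -b*((8 + 6) + 6)/9 = -b*(14 + 6)/9 = -b*20/9 = -20*b/9)
R(V, Z) = -1/37 (R(V, Z) = 1/(-37) = -1/37)
1/(R(l(-8, 1), 4) - 2977) = 1/(-1/37 - 2977) = 1/(-110150/37) = -37/110150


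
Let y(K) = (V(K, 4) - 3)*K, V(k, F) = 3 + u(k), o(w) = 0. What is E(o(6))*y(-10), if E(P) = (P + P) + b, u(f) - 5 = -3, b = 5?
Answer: -100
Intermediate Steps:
u(f) = 2 (u(f) = 5 - 3 = 2)
E(P) = 5 + 2*P (E(P) = (P + P) + 5 = 2*P + 5 = 5 + 2*P)
V(k, F) = 5 (V(k, F) = 3 + 2 = 5)
y(K) = 2*K (y(K) = (5 - 3)*K = 2*K)
E(o(6))*y(-10) = (5 + 2*0)*(2*(-10)) = (5 + 0)*(-20) = 5*(-20) = -100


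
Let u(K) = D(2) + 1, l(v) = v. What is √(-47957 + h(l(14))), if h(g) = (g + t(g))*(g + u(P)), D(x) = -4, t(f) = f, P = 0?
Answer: I*√47649 ≈ 218.29*I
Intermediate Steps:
u(K) = -3 (u(K) = -4 + 1 = -3)
h(g) = 2*g*(-3 + g) (h(g) = (g + g)*(g - 3) = (2*g)*(-3 + g) = 2*g*(-3 + g))
√(-47957 + h(l(14))) = √(-47957 + 2*14*(-3 + 14)) = √(-47957 + 2*14*11) = √(-47957 + 308) = √(-47649) = I*√47649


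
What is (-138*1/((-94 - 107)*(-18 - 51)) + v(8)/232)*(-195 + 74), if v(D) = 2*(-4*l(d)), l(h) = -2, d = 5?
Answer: -41624/5829 ≈ -7.1408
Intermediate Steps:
v(D) = 16 (v(D) = 2*(-4*(-2)) = 2*8 = 16)
(-138*1/((-94 - 107)*(-18 - 51)) + v(8)/232)*(-195 + 74) = (-138*1/((-94 - 107)*(-18 - 51)) + 16/232)*(-195 + 74) = (-138/((-201*(-69))) + 16*(1/232))*(-121) = (-138/13869 + 2/29)*(-121) = (-138*1/13869 + 2/29)*(-121) = (-2/201 + 2/29)*(-121) = (344/5829)*(-121) = -41624/5829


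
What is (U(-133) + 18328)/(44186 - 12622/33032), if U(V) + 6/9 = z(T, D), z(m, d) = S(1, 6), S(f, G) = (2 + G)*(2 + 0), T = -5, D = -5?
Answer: 181775096/437861799 ≈ 0.41514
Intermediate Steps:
S(f, G) = 4 + 2*G (S(f, G) = (2 + G)*2 = 4 + 2*G)
z(m, d) = 16 (z(m, d) = 4 + 2*6 = 4 + 12 = 16)
U(V) = 46/3 (U(V) = -⅔ + 16 = 46/3)
(U(-133) + 18328)/(44186 - 12622/33032) = (46/3 + 18328)/(44186 - 12622/33032) = 55030/(3*(44186 - 12622*1/33032)) = 55030/(3*(44186 - 6311/16516)) = 55030/(3*(729769665/16516)) = (55030/3)*(16516/729769665) = 181775096/437861799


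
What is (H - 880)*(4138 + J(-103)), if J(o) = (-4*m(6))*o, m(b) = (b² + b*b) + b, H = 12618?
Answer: 425784212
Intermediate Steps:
m(b) = b + 2*b² (m(b) = (b² + b²) + b = 2*b² + b = b + 2*b²)
J(o) = -312*o (J(o) = (-24*(1 + 2*6))*o = (-24*(1 + 12))*o = (-24*13)*o = (-4*78)*o = -312*o)
(H - 880)*(4138 + J(-103)) = (12618 - 880)*(4138 - 312*(-103)) = 11738*(4138 + 32136) = 11738*36274 = 425784212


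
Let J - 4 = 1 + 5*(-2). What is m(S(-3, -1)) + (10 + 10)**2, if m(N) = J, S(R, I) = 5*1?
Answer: 395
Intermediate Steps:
J = -5 (J = 4 + (1 + 5*(-2)) = 4 + (1 - 10) = 4 - 9 = -5)
S(R, I) = 5
m(N) = -5
m(S(-3, -1)) + (10 + 10)**2 = -5 + (10 + 10)**2 = -5 + 20**2 = -5 + 400 = 395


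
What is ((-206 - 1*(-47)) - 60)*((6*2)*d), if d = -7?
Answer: 18396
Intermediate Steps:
((-206 - 1*(-47)) - 60)*((6*2)*d) = ((-206 - 1*(-47)) - 60)*((6*2)*(-7)) = ((-206 + 47) - 60)*(12*(-7)) = (-159 - 60)*(-84) = -219*(-84) = 18396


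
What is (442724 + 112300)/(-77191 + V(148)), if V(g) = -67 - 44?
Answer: -277512/38651 ≈ -7.1799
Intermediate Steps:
V(g) = -111
(442724 + 112300)/(-77191 + V(148)) = (442724 + 112300)/(-77191 - 111) = 555024/(-77302) = 555024*(-1/77302) = -277512/38651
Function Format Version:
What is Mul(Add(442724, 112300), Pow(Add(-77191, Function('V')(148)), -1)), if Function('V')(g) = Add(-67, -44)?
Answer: Rational(-277512, 38651) ≈ -7.1799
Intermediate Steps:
Function('V')(g) = -111
Mul(Add(442724, 112300), Pow(Add(-77191, Function('V')(148)), -1)) = Mul(Add(442724, 112300), Pow(Add(-77191, -111), -1)) = Mul(555024, Pow(-77302, -1)) = Mul(555024, Rational(-1, 77302)) = Rational(-277512, 38651)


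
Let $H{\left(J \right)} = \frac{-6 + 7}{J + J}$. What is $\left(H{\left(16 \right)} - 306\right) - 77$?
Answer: $- \frac{12255}{32} \approx -382.97$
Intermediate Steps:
$H{\left(J \right)} = \frac{1}{2 J}$ ($H{\left(J \right)} = 1 \frac{1}{2 J} = \frac{1}{2 J}$)
$\left(H{\left(16 \right)} - 306\right) - 77 = \left(\frac{1}{2 \cdot 16} - 306\right) - 77 = \left(\frac{1}{2} \cdot \frac{1}{16} - 306\right) - 77 = \left(\frac{1}{32} - 306\right) - 77 = - \frac{9791}{32} - 77 = - \frac{12255}{32}$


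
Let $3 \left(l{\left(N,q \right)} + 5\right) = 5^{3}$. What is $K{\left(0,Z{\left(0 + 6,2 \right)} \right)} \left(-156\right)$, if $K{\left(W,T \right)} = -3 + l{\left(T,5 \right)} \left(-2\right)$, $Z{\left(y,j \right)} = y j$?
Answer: $11908$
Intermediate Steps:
$l{\left(N,q \right)} = \frac{110}{3}$ ($l{\left(N,q \right)} = -5 + \frac{5^{3}}{3} = -5 + \frac{1}{3} \cdot 125 = -5 + \frac{125}{3} = \frac{110}{3}$)
$Z{\left(y,j \right)} = j y$
$K{\left(W,T \right)} = - \frac{229}{3}$ ($K{\left(W,T \right)} = -3 + \frac{110}{3} \left(-2\right) = -3 - \frac{220}{3} = - \frac{229}{3}$)
$K{\left(0,Z{\left(0 + 6,2 \right)} \right)} \left(-156\right) = \left(- \frac{229}{3}\right) \left(-156\right) = 11908$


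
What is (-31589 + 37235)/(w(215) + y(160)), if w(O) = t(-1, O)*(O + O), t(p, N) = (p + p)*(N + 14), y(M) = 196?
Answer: -2823/98372 ≈ -0.028697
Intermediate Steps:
t(p, N) = 2*p*(14 + N) (t(p, N) = (2*p)*(14 + N) = 2*p*(14 + N))
w(O) = 2*O*(-28 - 2*O) (w(O) = (2*(-1)*(14 + O))*(O + O) = (-28 - 2*O)*(2*O) = 2*O*(-28 - 2*O))
(-31589 + 37235)/(w(215) + y(160)) = (-31589 + 37235)/(-4*215*(14 + 215) + 196) = 5646/(-4*215*229 + 196) = 5646/(-196940 + 196) = 5646/(-196744) = 5646*(-1/196744) = -2823/98372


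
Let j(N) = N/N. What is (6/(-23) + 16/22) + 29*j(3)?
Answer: 7455/253 ≈ 29.466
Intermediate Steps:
j(N) = 1
(6/(-23) + 16/22) + 29*j(3) = (6/(-23) + 16/22) + 29*1 = (6*(-1/23) + 16*(1/22)) + 29 = (-6/23 + 8/11) + 29 = 118/253 + 29 = 7455/253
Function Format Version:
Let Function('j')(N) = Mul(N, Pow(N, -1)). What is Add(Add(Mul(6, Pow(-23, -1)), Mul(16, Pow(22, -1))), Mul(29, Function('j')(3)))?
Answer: Rational(7455, 253) ≈ 29.466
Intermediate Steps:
Function('j')(N) = 1
Add(Add(Mul(6, Pow(-23, -1)), Mul(16, Pow(22, -1))), Mul(29, Function('j')(3))) = Add(Add(Mul(6, Pow(-23, -1)), Mul(16, Pow(22, -1))), Mul(29, 1)) = Add(Add(Mul(6, Rational(-1, 23)), Mul(16, Rational(1, 22))), 29) = Add(Add(Rational(-6, 23), Rational(8, 11)), 29) = Add(Rational(118, 253), 29) = Rational(7455, 253)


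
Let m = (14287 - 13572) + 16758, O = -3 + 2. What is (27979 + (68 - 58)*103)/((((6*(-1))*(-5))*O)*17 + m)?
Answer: 29009/16963 ≈ 1.7101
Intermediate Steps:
O = -1
m = 17473 (m = 715 + 16758 = 17473)
(27979 + (68 - 58)*103)/((((6*(-1))*(-5))*O)*17 + m) = (27979 + (68 - 58)*103)/((((6*(-1))*(-5))*(-1))*17 + 17473) = (27979 + 10*103)/((-6*(-5)*(-1))*17 + 17473) = (27979 + 1030)/((30*(-1))*17 + 17473) = 29009/(-30*17 + 17473) = 29009/(-510 + 17473) = 29009/16963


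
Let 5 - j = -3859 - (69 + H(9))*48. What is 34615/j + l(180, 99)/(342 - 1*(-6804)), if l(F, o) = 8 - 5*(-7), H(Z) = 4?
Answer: 41279269/8775288 ≈ 4.7040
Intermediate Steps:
j = 7368 (j = 5 - (-3859 - (69 + 4)*48) = 5 - (-3859 - 73*48) = 5 - (-3859 - 1*3504) = 5 - (-3859 - 3504) = 5 - 1*(-7363) = 5 + 7363 = 7368)
l(F, o) = 43 (l(F, o) = 8 + 35 = 43)
34615/j + l(180, 99)/(342 - 1*(-6804)) = 34615/7368 + 43/(342 - 1*(-6804)) = 34615*(1/7368) + 43/(342 + 6804) = 34615/7368 + 43/7146 = 41279269/8775288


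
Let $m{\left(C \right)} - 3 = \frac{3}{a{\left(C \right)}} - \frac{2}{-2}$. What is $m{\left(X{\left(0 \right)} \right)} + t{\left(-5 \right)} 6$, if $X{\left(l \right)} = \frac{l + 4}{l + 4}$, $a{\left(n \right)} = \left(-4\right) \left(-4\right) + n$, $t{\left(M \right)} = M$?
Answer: $- \frac{439}{17} \approx -25.824$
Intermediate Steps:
$a{\left(n \right)} = 16 + n$
$X{\left(l \right)} = 1$ ($X{\left(l \right)} = \frac{4 + l}{4 + l} = 1$)
$m{\left(C \right)} = 4 + \frac{3}{16 + C}$ ($m{\left(C \right)} = 3 + \left(\frac{3}{16 + C} - \frac{2}{-2}\right) = 3 + \left(\frac{3}{16 + C} - -1\right) = 3 + \left(\frac{3}{16 + C} + 1\right) = 3 + \left(1 + \frac{3}{16 + C}\right) = 4 + \frac{3}{16 + C}$)
$m{\left(X{\left(0 \right)} \right)} + t{\left(-5 \right)} 6 = \frac{67 + 4 \cdot 1}{16 + 1} - 30 = \frac{67 + 4}{17} - 30 = \frac{1}{17} \cdot 71 - 30 = \frac{71}{17} - 30 = - \frac{439}{17}$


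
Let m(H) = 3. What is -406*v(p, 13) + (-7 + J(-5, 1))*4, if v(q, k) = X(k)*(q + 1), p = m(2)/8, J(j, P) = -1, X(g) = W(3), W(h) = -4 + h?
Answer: 2105/4 ≈ 526.25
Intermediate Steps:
X(g) = -1 (X(g) = -4 + 3 = -1)
p = 3/8 ≈ 0.37500
v(q, k) = -1 - q (v(q, k) = -(q + 1) = -(1 + q) = -1 - q)
-406*v(p, 13) + (-7 + J(-5, 1))*4 = -406*(-1 - 1*3/8) + (-7 - 1)*4 = -406*(-1 - 3/8) - 8*4 = -406*(-11/8) - 32 = 2233/4 - 32 = 2105/4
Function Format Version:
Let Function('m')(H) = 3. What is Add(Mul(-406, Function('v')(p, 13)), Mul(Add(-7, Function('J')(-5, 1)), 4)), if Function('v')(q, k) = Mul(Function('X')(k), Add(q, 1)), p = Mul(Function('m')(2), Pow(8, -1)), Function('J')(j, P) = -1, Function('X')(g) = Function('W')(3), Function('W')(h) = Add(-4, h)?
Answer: Rational(2105, 4) ≈ 526.25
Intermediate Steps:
Function('X')(g) = -1 (Function('X')(g) = Add(-4, 3) = -1)
p = Rational(3, 8) (p = Mul(3, Pow(8, -1)) = Mul(3, Rational(1, 8)) = Rational(3, 8) ≈ 0.37500)
Function('v')(q, k) = Add(-1, Mul(-1, q)) (Function('v')(q, k) = Mul(-1, Add(q, 1)) = Mul(-1, Add(1, q)) = Add(-1, Mul(-1, q)))
Add(Mul(-406, Function('v')(p, 13)), Mul(Add(-7, Function('J')(-5, 1)), 4)) = Add(Mul(-406, Add(-1, Mul(-1, Rational(3, 8)))), Mul(Add(-7, -1), 4)) = Add(Mul(-406, Add(-1, Rational(-3, 8))), Mul(-8, 4)) = Add(Mul(-406, Rational(-11, 8)), -32) = Add(Rational(2233, 4), -32) = Rational(2105, 4)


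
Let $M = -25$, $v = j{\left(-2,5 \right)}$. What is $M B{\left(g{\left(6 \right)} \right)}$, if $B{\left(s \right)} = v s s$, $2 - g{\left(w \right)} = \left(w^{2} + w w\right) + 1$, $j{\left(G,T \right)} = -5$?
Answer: $630125$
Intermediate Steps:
$v = -5$
$g{\left(w \right)} = 1 - 2 w^{2}$ ($g{\left(w \right)} = 2 - \left(\left(w^{2} + w w\right) + 1\right) = 2 - \left(\left(w^{2} + w^{2}\right) + 1\right) = 2 - \left(2 w^{2} + 1\right) = 2 - \left(1 + 2 w^{2}\right) = 1 - 2 w^{2}$)
$B{\left(s \right)} = - 5 s^{2}$ ($B{\left(s \right)} = - 5 s s = - 5 s^{2}$)
$M B{\left(g{\left(6 \right)} \right)} = - 25 \left(- 5 \left(1 - 2 \cdot 6^{2}\right)^{2}\right) = - 25 \left(- 5 \left(1 - 72\right)^{2}\right) = - 25 \left(- 5 \left(-71\right)^{2}\right) = - 25 \left(\left(-5\right) 5041\right) = \left(-25\right) \left(-25205\right) = 630125$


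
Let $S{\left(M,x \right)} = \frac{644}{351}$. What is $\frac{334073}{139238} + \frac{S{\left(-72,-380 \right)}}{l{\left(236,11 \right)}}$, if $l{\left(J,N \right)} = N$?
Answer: $\frac{125411375}{48872538} \approx 2.5661$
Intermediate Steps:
$S{\left(M,x \right)} = \frac{644}{351}$ ($S{\left(M,x \right)} = 644 \cdot \frac{1}{351} = \frac{644}{351}$)
$\frac{334073}{139238} + \frac{S{\left(-72,-380 \right)}}{l{\left(236,11 \right)}} = \frac{334073}{139238} + \frac{644}{351 \cdot 11} = 334073 \cdot \frac{1}{139238} + \frac{644}{351} \cdot \frac{1}{11} = \frac{334073}{139238} + \frac{644}{3861} = \frac{125411375}{48872538}$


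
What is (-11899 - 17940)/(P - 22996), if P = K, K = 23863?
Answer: -29839/867 ≈ -34.416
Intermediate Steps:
P = 23863
(-11899 - 17940)/(P - 22996) = (-11899 - 17940)/(23863 - 22996) = -29839/867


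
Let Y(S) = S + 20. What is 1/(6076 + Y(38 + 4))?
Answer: 1/6138 ≈ 0.00016292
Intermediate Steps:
Y(S) = 20 + S
1/(6076 + Y(38 + 4)) = 1/(6076 + (20 + (38 + 4))) = 1/(6076 + (20 + 42)) = 1/(6076 + 62) = 1/6138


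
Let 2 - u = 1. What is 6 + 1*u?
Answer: 7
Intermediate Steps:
u = 1 (u = 2 - 1*1 = 2 - 1 = 1)
6 + 1*u = 6 + 1*1 = 6 + 1 = 7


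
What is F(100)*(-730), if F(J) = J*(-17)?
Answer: 1241000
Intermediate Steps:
F(J) = -17*J
F(100)*(-730) = -17*100*(-730) = -1700*(-730) = 1241000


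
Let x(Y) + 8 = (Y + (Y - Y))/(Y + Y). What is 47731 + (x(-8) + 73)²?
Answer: 208085/4 ≈ 52021.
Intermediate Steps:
x(Y) = -15/2 (x(Y) = -8 + (Y + (Y - Y))/(Y + Y) = -8 + (Y + 0)/((2*Y)) = -8 + Y*(1/(2*Y)) = -8 + ½ = -15/2)
47731 + (x(-8) + 73)² = 47731 + (-15/2 + 73)² = 47731 + (131/2)² = 47731 + 17161/4 = 208085/4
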